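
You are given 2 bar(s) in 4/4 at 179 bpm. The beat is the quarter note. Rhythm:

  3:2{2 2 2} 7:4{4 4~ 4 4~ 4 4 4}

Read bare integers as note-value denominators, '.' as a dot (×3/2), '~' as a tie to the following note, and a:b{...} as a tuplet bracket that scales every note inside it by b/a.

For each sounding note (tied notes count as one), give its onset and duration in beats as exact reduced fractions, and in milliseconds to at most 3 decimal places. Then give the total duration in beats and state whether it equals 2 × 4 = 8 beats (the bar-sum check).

1) 0.0ms=0b +446.927ms=4/3b
2) 446.927ms=4/3b +446.927ms=4/3b
3) 893.855ms=8/3b +446.927ms=4/3b
4) 1340.782ms=4b +191.54ms=4/7b
5) 1532.322ms=32/7b +383.081ms=8/7b
6) 1915.403ms=40/7b +383.081ms=8/7b
7) 2298.484ms=48/7b +191.54ms=4/7b
8) 2490.024ms=52/7b +191.54ms=4/7b
Σ=8b of 8 (179bpm 4/4) — PASS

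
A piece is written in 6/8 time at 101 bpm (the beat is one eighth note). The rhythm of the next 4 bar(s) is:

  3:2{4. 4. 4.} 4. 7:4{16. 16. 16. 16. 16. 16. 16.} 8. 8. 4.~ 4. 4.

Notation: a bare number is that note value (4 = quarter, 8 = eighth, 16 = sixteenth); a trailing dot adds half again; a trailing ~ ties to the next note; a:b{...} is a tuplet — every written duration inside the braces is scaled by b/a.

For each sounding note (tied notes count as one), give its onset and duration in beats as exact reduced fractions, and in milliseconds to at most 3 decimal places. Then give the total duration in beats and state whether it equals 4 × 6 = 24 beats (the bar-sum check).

1) 0.0ms=0b +1188.119ms=2b
2) 1188.119ms=2b +1188.119ms=2b
3) 2376.238ms=4b +1188.119ms=2b
4) 3564.356ms=6b +1782.178ms=3b
5) 5346.535ms=9b +254.597ms=3/7b
6) 5601.132ms=66/7b +254.597ms=3/7b
7) 5855.728ms=69/7b +254.597ms=3/7b
8) 6110.325ms=72/7b +254.597ms=3/7b
9) 6364.922ms=75/7b +254.597ms=3/7b
10) 6619.519ms=78/7b +254.597ms=3/7b
11) 6874.116ms=81/7b +254.597ms=3/7b
12) 7128.713ms=12b +891.089ms=3/2b
13) 8019.802ms=27/2b +891.089ms=3/2b
14) 8910.891ms=15b +3564.356ms=6b
15) 12475.248ms=21b +1782.178ms=3b
Σ=24b of 24 (101bpm 6/8) — PASS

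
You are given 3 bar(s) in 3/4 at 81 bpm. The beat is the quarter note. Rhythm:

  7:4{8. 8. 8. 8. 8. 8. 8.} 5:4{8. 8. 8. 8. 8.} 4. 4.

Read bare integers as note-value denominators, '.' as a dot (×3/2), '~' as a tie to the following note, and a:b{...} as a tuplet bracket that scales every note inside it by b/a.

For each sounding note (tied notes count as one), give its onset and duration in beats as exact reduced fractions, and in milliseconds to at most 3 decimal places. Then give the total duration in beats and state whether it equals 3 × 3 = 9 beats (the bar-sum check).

1) 0.0ms=0b +317.46ms=3/7b
2) 317.46ms=3/7b +317.46ms=3/7b
3) 634.921ms=6/7b +317.46ms=3/7b
4) 952.381ms=9/7b +317.46ms=3/7b
5) 1269.841ms=12/7b +317.46ms=3/7b
6) 1587.302ms=15/7b +317.46ms=3/7b
7) 1904.762ms=18/7b +317.46ms=3/7b
8) 2222.222ms=3b +444.444ms=3/5b
9) 2666.667ms=18/5b +444.444ms=3/5b
10) 3111.111ms=21/5b +444.444ms=3/5b
11) 3555.556ms=24/5b +444.444ms=3/5b
12) 4000.0ms=27/5b +444.444ms=3/5b
13) 4444.444ms=6b +1111.111ms=3/2b
14) 5555.556ms=15/2b +1111.111ms=3/2b
Σ=9b of 9 (81bpm 3/4) — PASS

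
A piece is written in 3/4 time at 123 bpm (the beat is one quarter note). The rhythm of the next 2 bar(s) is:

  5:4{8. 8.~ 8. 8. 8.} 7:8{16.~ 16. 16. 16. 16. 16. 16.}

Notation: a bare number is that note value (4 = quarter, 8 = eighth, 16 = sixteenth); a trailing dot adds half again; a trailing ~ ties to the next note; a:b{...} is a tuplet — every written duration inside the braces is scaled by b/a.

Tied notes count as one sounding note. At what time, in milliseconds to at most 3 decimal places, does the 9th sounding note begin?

note 9 onset = 36/7b = 2508.711ms

1. 0.0ms @ 0 + 292.683ms (3/5)
2. 292.683ms @ 3/5 + 585.366ms (6/5)
3. 878.049ms @ 9/5 + 292.683ms (3/5)
4. 1170.732ms @ 12/5 + 292.683ms (3/5)
5. 1463.415ms @ 3 + 418.118ms (6/7)
6. 1881.533ms @ 27/7 + 209.059ms (3/7)
7. 2090.592ms @ 30/7 + 209.059ms (3/7)
8. 2299.652ms @ 33/7 + 209.059ms (3/7)
9. 2508.711ms @ 36/7 + 209.059ms (3/7)
10. 2717.77ms @ 39/7 + 209.059ms (3/7)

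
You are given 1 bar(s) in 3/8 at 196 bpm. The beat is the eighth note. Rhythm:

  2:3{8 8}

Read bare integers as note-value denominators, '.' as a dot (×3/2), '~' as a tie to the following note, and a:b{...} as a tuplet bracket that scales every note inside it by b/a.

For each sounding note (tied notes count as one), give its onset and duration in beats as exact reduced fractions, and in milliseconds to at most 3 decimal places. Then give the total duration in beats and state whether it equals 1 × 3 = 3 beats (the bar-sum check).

1) 0.0ms=0b +459.184ms=3/2b
2) 459.184ms=3/2b +459.184ms=3/2b
Σ=3b of 3 (196bpm 3/8) — PASS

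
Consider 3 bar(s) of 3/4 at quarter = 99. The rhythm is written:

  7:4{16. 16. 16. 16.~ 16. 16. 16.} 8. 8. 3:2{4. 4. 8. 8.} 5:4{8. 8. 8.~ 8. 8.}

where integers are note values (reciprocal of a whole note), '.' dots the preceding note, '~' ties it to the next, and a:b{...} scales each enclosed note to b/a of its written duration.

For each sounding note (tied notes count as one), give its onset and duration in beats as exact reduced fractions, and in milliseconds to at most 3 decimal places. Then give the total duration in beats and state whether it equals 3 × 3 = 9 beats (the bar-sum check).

1) 0.0ms=0b +129.87ms=3/14b
2) 129.87ms=3/14b +129.87ms=3/14b
3) 259.74ms=3/7b +129.87ms=3/14b
4) 389.61ms=9/14b +259.74ms=3/7b
5) 649.351ms=15/14b +129.87ms=3/14b
6) 779.221ms=9/7b +129.87ms=3/14b
7) 909.091ms=3/2b +454.545ms=3/4b
8) 1363.636ms=9/4b +454.545ms=3/4b
9) 1818.182ms=3b +606.061ms=1b
10) 2424.242ms=4b +606.061ms=1b
11) 3030.303ms=5b +303.03ms=1/2b
12) 3333.333ms=11/2b +303.03ms=1/2b
13) 3636.364ms=6b +363.636ms=3/5b
14) 4000.0ms=33/5b +363.636ms=3/5b
15) 4363.636ms=36/5b +727.273ms=6/5b
16) 5090.909ms=42/5b +363.636ms=3/5b
Σ=9b of 9 (99bpm 3/4) — PASS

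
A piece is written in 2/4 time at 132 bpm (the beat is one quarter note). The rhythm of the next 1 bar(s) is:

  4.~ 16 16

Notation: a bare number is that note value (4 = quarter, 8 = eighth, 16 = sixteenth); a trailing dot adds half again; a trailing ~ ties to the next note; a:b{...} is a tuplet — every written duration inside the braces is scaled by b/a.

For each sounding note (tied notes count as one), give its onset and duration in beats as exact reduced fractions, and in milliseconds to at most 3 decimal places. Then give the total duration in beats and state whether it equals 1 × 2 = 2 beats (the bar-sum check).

1) 0.0ms=0b +795.455ms=7/4b
2) 795.455ms=7/4b +113.636ms=1/4b
Σ=2b of 2 (132bpm 2/4) — PASS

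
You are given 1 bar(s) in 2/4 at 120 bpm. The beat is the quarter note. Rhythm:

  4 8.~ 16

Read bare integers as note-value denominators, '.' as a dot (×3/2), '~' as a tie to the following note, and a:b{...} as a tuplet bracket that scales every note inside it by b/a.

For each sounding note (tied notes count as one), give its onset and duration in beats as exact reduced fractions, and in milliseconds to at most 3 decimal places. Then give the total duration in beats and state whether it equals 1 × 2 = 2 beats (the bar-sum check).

1) 0.0ms=0b +500.0ms=1b
2) 500.0ms=1b +500.0ms=1b
Σ=2b of 2 (120bpm 2/4) — PASS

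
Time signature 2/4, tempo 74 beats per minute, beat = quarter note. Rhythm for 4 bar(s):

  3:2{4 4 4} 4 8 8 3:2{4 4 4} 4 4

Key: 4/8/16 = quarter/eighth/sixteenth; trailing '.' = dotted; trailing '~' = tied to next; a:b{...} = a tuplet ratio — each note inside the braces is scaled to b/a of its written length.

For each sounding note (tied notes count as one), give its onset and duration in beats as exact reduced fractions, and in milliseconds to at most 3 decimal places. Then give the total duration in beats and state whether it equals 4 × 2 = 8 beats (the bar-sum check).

1) 0.0ms=0b +540.541ms=2/3b
2) 540.541ms=2/3b +540.541ms=2/3b
3) 1081.081ms=4/3b +540.541ms=2/3b
4) 1621.622ms=2b +810.811ms=1b
5) 2432.432ms=3b +405.405ms=1/2b
6) 2837.838ms=7/2b +405.405ms=1/2b
7) 3243.243ms=4b +540.541ms=2/3b
8) 3783.784ms=14/3b +540.541ms=2/3b
9) 4324.324ms=16/3b +540.541ms=2/3b
10) 4864.865ms=6b +810.811ms=1b
11) 5675.676ms=7b +810.811ms=1b
Σ=8b of 8 (74bpm 2/4) — PASS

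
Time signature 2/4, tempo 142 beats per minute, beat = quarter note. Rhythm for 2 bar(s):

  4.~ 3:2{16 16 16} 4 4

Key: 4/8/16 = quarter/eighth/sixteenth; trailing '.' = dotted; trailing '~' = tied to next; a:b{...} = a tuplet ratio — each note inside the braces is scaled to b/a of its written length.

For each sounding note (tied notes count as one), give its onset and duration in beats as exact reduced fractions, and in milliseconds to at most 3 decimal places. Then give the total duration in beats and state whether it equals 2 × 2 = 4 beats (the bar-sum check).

1) 0.0ms=0b +704.225ms=5/3b
2) 704.225ms=5/3b +70.423ms=1/6b
3) 774.648ms=11/6b +70.423ms=1/6b
4) 845.07ms=2b +422.535ms=1b
5) 1267.606ms=3b +422.535ms=1b
Σ=4b of 4 (142bpm 2/4) — PASS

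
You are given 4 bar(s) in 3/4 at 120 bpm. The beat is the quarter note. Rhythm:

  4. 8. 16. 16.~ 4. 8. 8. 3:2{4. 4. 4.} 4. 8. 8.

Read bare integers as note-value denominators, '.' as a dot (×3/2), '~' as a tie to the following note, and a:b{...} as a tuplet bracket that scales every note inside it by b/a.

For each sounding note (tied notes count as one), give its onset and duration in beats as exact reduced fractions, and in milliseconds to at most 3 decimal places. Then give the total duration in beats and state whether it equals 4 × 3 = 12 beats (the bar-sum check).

1) 0.0ms=0b +750.0ms=3/2b
2) 750.0ms=3/2b +375.0ms=3/4b
3) 1125.0ms=9/4b +187.5ms=3/8b
4) 1312.5ms=21/8b +937.5ms=15/8b
5) 2250.0ms=9/2b +375.0ms=3/4b
6) 2625.0ms=21/4b +375.0ms=3/4b
7) 3000.0ms=6b +500.0ms=1b
8) 3500.0ms=7b +500.0ms=1b
9) 4000.0ms=8b +500.0ms=1b
10) 4500.0ms=9b +750.0ms=3/2b
11) 5250.0ms=21/2b +375.0ms=3/4b
12) 5625.0ms=45/4b +375.0ms=3/4b
Σ=12b of 12 (120bpm 3/4) — PASS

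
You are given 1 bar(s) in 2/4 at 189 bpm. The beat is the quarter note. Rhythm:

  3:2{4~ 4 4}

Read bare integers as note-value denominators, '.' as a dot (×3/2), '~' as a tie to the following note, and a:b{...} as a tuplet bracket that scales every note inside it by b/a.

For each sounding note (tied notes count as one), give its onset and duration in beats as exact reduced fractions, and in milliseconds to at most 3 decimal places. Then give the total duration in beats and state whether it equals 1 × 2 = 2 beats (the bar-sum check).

1) 0.0ms=0b +423.28ms=4/3b
2) 423.28ms=4/3b +211.64ms=2/3b
Σ=2b of 2 (189bpm 2/4) — PASS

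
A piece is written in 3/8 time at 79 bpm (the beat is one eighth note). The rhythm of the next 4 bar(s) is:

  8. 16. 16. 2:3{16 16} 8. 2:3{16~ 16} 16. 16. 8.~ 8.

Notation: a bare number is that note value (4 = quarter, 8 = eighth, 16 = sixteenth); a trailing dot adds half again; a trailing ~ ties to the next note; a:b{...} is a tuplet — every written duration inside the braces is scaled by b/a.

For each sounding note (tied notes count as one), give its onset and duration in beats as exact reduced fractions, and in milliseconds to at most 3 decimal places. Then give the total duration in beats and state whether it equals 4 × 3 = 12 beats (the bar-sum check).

1) 0.0ms=0b +1139.241ms=3/2b
2) 1139.241ms=3/2b +569.62ms=3/4b
3) 1708.861ms=9/4b +569.62ms=3/4b
4) 2278.481ms=3b +569.62ms=3/4b
5) 2848.101ms=15/4b +569.62ms=3/4b
6) 3417.722ms=9/2b +1139.241ms=3/2b
7) 4556.962ms=6b +1139.241ms=3/2b
8) 5696.203ms=15/2b +569.62ms=3/4b
9) 6265.823ms=33/4b +569.62ms=3/4b
10) 6835.443ms=9b +2278.481ms=3b
Σ=12b of 12 (79bpm 3/8) — PASS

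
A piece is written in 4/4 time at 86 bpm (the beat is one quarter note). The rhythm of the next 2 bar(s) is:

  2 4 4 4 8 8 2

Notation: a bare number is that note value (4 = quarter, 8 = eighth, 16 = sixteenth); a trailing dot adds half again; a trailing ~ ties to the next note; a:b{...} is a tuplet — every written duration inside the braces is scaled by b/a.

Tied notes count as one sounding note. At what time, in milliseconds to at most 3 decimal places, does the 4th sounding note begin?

1. 0.0ms @ 0 + 1395.349ms (2)
2. 1395.349ms @ 2 + 697.674ms (1)
3. 2093.023ms @ 3 + 697.674ms (1)
4. 2790.698ms @ 4 + 697.674ms (1)
5. 3488.372ms @ 5 + 348.837ms (1/2)
6. 3837.209ms @ 11/2 + 348.837ms (1/2)
7. 4186.047ms @ 6 + 1395.349ms (2)

note 4 onset = 4b = 2790.698ms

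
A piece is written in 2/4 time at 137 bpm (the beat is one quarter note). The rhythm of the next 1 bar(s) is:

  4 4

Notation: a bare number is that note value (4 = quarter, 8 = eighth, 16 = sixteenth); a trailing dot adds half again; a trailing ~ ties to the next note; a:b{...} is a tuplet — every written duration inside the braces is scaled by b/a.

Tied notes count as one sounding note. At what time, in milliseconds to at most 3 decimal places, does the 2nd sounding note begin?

note 2 onset = 1b = 437.956ms

1. 0.0ms @ 0 + 437.956ms (1)
2. 437.956ms @ 1 + 437.956ms (1)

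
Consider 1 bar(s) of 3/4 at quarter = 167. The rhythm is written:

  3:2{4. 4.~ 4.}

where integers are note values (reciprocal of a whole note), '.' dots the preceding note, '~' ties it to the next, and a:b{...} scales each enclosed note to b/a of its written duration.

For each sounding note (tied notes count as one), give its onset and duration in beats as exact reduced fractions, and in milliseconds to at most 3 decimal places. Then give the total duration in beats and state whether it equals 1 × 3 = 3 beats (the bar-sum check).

1) 0.0ms=0b +359.281ms=1b
2) 359.281ms=1b +718.563ms=2b
Σ=3b of 3 (167bpm 3/4) — PASS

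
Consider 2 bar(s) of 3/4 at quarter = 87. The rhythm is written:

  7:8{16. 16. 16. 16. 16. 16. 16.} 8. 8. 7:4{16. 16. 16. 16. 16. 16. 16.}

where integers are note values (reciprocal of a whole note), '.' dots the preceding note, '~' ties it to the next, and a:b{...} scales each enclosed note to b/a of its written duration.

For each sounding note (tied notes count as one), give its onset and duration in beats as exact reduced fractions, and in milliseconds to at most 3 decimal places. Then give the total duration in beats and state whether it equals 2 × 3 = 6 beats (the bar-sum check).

1) 0.0ms=0b +295.567ms=3/7b
2) 295.567ms=3/7b +295.567ms=3/7b
3) 591.133ms=6/7b +295.567ms=3/7b
4) 886.7ms=9/7b +295.567ms=3/7b
5) 1182.266ms=12/7b +295.567ms=3/7b
6) 1477.833ms=15/7b +295.567ms=3/7b
7) 1773.399ms=18/7b +295.567ms=3/7b
8) 2068.966ms=3b +517.241ms=3/4b
9) 2586.207ms=15/4b +517.241ms=3/4b
10) 3103.448ms=9/2b +147.783ms=3/14b
11) 3251.232ms=33/7b +147.783ms=3/14b
12) 3399.015ms=69/14b +147.783ms=3/14b
13) 3546.798ms=36/7b +147.783ms=3/14b
14) 3694.581ms=75/14b +147.783ms=3/14b
15) 3842.365ms=39/7b +147.783ms=3/14b
16) 3990.148ms=81/14b +147.783ms=3/14b
Σ=6b of 6 (87bpm 3/4) — PASS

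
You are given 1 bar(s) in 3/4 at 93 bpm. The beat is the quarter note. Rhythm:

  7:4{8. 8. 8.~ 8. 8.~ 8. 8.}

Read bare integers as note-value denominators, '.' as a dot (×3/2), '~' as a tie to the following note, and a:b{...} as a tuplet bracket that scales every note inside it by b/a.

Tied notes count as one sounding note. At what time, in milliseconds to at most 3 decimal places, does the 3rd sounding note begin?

note 3 onset = 6/7b = 552.995ms

1. 0.0ms @ 0 + 276.498ms (3/7)
2. 276.498ms @ 3/7 + 276.498ms (3/7)
3. 552.995ms @ 6/7 + 552.995ms (6/7)
4. 1105.991ms @ 12/7 + 552.995ms (6/7)
5. 1658.986ms @ 18/7 + 276.498ms (3/7)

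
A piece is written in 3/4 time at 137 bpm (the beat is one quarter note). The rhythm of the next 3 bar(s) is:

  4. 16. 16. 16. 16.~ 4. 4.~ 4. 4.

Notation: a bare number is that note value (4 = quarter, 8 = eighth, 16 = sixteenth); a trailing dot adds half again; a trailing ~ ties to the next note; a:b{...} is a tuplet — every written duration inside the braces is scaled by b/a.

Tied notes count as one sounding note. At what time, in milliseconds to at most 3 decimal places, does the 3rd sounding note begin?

note 3 onset = 15/8b = 821.168ms

1. 0.0ms @ 0 + 656.934ms (3/2)
2. 656.934ms @ 3/2 + 164.234ms (3/8)
3. 821.168ms @ 15/8 + 164.234ms (3/8)
4. 985.401ms @ 9/4 + 164.234ms (3/8)
5. 1149.635ms @ 21/8 + 821.168ms (15/8)
6. 1970.803ms @ 9/2 + 1313.869ms (3)
7. 3284.672ms @ 15/2 + 656.934ms (3/2)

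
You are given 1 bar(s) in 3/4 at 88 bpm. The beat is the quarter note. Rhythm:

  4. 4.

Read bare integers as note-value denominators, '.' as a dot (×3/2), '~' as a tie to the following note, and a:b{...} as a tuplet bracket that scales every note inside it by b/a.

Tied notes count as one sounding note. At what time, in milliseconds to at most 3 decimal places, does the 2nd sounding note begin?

1. 0.0ms @ 0 + 1022.727ms (3/2)
2. 1022.727ms @ 3/2 + 1022.727ms (3/2)

note 2 onset = 3/2b = 1022.727ms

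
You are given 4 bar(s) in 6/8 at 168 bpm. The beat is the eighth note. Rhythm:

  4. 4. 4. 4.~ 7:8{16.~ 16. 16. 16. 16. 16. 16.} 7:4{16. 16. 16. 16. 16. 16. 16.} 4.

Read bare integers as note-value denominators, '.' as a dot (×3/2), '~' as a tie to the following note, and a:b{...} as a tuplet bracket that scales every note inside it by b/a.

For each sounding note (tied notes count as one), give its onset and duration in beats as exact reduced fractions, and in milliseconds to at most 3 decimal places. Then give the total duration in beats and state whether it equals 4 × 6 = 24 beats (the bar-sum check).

1) 0.0ms=0b +1071.429ms=3b
2) 1071.429ms=3b +1071.429ms=3b
3) 2142.857ms=6b +1071.429ms=3b
4) 3214.286ms=9b +1683.673ms=33/7b
5) 4897.959ms=96/7b +306.122ms=6/7b
6) 5204.082ms=102/7b +306.122ms=6/7b
7) 5510.204ms=108/7b +306.122ms=6/7b
8) 5816.327ms=114/7b +306.122ms=6/7b
9) 6122.449ms=120/7b +306.122ms=6/7b
10) 6428.571ms=18b +153.061ms=3/7b
11) 6581.633ms=129/7b +153.061ms=3/7b
12) 6734.694ms=132/7b +153.061ms=3/7b
13) 6887.755ms=135/7b +153.061ms=3/7b
14) 7040.816ms=138/7b +153.061ms=3/7b
15) 7193.878ms=141/7b +153.061ms=3/7b
16) 7346.939ms=144/7b +153.061ms=3/7b
17) 7500.0ms=21b +1071.429ms=3b
Σ=24b of 24 (168bpm 6/8) — PASS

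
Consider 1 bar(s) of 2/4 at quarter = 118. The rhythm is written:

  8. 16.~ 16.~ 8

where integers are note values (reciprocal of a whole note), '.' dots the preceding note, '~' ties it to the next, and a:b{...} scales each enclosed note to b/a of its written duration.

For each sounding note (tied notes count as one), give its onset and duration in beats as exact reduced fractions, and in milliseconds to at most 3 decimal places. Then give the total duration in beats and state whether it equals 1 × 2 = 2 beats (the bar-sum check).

1) 0.0ms=0b +381.356ms=3/4b
2) 381.356ms=3/4b +635.593ms=5/4b
Σ=2b of 2 (118bpm 2/4) — PASS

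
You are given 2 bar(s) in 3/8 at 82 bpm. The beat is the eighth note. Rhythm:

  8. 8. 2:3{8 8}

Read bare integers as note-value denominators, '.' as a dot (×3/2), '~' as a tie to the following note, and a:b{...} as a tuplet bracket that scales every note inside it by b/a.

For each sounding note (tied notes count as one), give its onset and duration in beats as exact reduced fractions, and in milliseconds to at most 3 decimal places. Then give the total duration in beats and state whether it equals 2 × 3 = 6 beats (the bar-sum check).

1) 0.0ms=0b +1097.561ms=3/2b
2) 1097.561ms=3/2b +1097.561ms=3/2b
3) 2195.122ms=3b +1097.561ms=3/2b
4) 3292.683ms=9/2b +1097.561ms=3/2b
Σ=6b of 6 (82bpm 3/8) — PASS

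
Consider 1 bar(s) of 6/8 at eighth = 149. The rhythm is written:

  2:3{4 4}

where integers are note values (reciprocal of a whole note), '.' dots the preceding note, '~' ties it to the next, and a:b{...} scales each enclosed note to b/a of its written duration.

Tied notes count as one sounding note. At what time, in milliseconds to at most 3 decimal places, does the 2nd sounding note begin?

note 2 onset = 3b = 1208.054ms

1. 0.0ms @ 0 + 1208.054ms (3)
2. 1208.054ms @ 3 + 1208.054ms (3)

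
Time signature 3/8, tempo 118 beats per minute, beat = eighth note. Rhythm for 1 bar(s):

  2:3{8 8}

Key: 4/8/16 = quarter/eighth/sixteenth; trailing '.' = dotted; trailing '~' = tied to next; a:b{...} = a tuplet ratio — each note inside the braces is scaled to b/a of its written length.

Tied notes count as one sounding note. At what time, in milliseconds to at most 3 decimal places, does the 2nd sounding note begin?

note 2 onset = 3/2b = 762.712ms

1. 0.0ms @ 0 + 762.712ms (3/2)
2. 762.712ms @ 3/2 + 762.712ms (3/2)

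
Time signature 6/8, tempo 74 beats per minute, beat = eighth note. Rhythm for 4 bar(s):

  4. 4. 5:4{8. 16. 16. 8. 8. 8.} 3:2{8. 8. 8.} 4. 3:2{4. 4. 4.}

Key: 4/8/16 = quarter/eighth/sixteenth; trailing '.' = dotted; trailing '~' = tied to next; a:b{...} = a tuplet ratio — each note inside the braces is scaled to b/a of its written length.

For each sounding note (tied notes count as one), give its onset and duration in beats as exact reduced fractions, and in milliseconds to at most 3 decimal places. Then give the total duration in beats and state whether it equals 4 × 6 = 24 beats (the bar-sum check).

1) 0.0ms=0b +2432.432ms=3b
2) 2432.432ms=3b +2432.432ms=3b
3) 4864.865ms=6b +972.973ms=6/5b
4) 5837.838ms=36/5b +486.486ms=3/5b
5) 6324.324ms=39/5b +486.486ms=3/5b
6) 6810.811ms=42/5b +972.973ms=6/5b
7) 7783.784ms=48/5b +972.973ms=6/5b
8) 8756.757ms=54/5b +972.973ms=6/5b
9) 9729.73ms=12b +810.811ms=1b
10) 10540.541ms=13b +810.811ms=1b
11) 11351.351ms=14b +810.811ms=1b
12) 12162.162ms=15b +2432.432ms=3b
13) 14594.595ms=18b +1621.622ms=2b
14) 16216.216ms=20b +1621.622ms=2b
15) 17837.838ms=22b +1621.622ms=2b
Σ=24b of 24 (74bpm 6/8) — PASS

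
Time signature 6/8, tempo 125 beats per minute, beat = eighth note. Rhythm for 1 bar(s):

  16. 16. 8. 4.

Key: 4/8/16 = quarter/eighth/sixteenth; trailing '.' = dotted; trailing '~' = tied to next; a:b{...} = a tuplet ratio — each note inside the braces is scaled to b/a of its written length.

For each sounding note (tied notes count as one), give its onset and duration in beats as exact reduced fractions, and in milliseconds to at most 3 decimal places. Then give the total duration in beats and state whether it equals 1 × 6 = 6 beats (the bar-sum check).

1) 0.0ms=0b +360.0ms=3/4b
2) 360.0ms=3/4b +360.0ms=3/4b
3) 720.0ms=3/2b +720.0ms=3/2b
4) 1440.0ms=3b +1440.0ms=3b
Σ=6b of 6 (125bpm 6/8) — PASS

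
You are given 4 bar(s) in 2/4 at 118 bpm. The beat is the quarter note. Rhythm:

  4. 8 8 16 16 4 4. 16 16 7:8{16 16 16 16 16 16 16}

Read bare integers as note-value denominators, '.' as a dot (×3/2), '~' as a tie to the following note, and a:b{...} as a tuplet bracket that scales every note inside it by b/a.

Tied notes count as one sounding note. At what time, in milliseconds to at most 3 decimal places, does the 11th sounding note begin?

1. 0.0ms @ 0 + 762.712ms (3/2)
2. 762.712ms @ 3/2 + 254.237ms (1/2)
3. 1016.949ms @ 2 + 254.237ms (1/2)
4. 1271.186ms @ 5/2 + 127.119ms (1/4)
5. 1398.305ms @ 11/4 + 127.119ms (1/4)
6. 1525.424ms @ 3 + 508.475ms (1)
7. 2033.898ms @ 4 + 762.712ms (3/2)
8. 2796.61ms @ 11/2 + 127.119ms (1/4)
9. 2923.729ms @ 23/4 + 127.119ms (1/4)
10. 3050.847ms @ 6 + 145.278ms (2/7)
11. 3196.126ms @ 44/7 + 145.278ms (2/7)
12. 3341.404ms @ 46/7 + 145.278ms (2/7)
13. 3486.683ms @ 48/7 + 145.278ms (2/7)
14. 3631.961ms @ 50/7 + 145.278ms (2/7)
15. 3777.24ms @ 52/7 + 145.278ms (2/7)
16. 3922.518ms @ 54/7 + 145.278ms (2/7)

note 11 onset = 44/7b = 3196.126ms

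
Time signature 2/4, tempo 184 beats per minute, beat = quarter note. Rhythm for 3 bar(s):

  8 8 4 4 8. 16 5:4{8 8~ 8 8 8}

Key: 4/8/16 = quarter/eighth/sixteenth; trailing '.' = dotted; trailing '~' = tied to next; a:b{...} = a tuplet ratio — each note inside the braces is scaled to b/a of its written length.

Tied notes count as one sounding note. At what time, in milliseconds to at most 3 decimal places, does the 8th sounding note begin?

note 8 onset = 22/5b = 1434.783ms

1. 0.0ms @ 0 + 163.043ms (1/2)
2. 163.043ms @ 1/2 + 163.043ms (1/2)
3. 326.087ms @ 1 + 326.087ms (1)
4. 652.174ms @ 2 + 326.087ms (1)
5. 978.261ms @ 3 + 244.565ms (3/4)
6. 1222.826ms @ 15/4 + 81.522ms (1/4)
7. 1304.348ms @ 4 + 130.435ms (2/5)
8. 1434.783ms @ 22/5 + 260.87ms (4/5)
9. 1695.652ms @ 26/5 + 130.435ms (2/5)
10. 1826.087ms @ 28/5 + 130.435ms (2/5)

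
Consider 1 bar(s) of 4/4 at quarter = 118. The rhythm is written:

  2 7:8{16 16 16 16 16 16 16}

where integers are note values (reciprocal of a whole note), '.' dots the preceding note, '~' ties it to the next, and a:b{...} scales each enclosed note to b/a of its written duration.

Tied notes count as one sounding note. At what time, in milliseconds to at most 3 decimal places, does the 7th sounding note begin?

note 7 onset = 24/7b = 1743.341ms

1. 0.0ms @ 0 + 1016.949ms (2)
2. 1016.949ms @ 2 + 145.278ms (2/7)
3. 1162.228ms @ 16/7 + 145.278ms (2/7)
4. 1307.506ms @ 18/7 + 145.278ms (2/7)
5. 1452.785ms @ 20/7 + 145.278ms (2/7)
6. 1598.063ms @ 22/7 + 145.278ms (2/7)
7. 1743.341ms @ 24/7 + 145.278ms (2/7)
8. 1888.62ms @ 26/7 + 145.278ms (2/7)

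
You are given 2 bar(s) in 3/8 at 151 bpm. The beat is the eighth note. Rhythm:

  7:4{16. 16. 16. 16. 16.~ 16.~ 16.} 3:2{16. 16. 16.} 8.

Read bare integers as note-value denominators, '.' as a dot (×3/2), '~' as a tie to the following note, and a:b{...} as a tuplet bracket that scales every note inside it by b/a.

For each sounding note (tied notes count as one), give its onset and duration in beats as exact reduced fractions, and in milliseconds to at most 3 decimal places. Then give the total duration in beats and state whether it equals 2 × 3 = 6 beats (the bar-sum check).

1) 0.0ms=0b +170.293ms=3/7b
2) 170.293ms=3/7b +170.293ms=3/7b
3) 340.587ms=6/7b +170.293ms=3/7b
4) 510.88ms=9/7b +170.293ms=3/7b
5) 681.173ms=12/7b +510.88ms=9/7b
6) 1192.053ms=3b +198.675ms=1/2b
7) 1390.728ms=7/2b +198.675ms=1/2b
8) 1589.404ms=4b +198.675ms=1/2b
9) 1788.079ms=9/2b +596.026ms=3/2b
Σ=6b of 6 (151bpm 3/8) — PASS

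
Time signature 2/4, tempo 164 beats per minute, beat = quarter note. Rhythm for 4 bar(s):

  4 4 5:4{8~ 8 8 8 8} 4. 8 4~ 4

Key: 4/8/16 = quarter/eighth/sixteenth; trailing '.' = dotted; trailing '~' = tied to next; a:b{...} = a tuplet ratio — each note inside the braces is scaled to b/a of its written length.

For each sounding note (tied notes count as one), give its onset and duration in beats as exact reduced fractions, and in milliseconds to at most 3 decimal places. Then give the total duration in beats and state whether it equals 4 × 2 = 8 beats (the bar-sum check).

1) 0.0ms=0b +365.854ms=1b
2) 365.854ms=1b +365.854ms=1b
3) 731.707ms=2b +292.683ms=4/5b
4) 1024.39ms=14/5b +146.341ms=2/5b
5) 1170.732ms=16/5b +146.341ms=2/5b
6) 1317.073ms=18/5b +146.341ms=2/5b
7) 1463.415ms=4b +548.78ms=3/2b
8) 2012.195ms=11/2b +182.927ms=1/2b
9) 2195.122ms=6b +731.707ms=2b
Σ=8b of 8 (164bpm 2/4) — PASS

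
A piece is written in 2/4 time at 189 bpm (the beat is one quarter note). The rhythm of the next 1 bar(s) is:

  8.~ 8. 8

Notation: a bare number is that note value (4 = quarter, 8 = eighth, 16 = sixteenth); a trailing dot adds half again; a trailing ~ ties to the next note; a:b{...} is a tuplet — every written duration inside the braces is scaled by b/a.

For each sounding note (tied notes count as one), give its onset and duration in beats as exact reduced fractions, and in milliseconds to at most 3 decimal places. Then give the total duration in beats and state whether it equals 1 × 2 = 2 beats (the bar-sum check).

1) 0.0ms=0b +476.19ms=3/2b
2) 476.19ms=3/2b +158.73ms=1/2b
Σ=2b of 2 (189bpm 2/4) — PASS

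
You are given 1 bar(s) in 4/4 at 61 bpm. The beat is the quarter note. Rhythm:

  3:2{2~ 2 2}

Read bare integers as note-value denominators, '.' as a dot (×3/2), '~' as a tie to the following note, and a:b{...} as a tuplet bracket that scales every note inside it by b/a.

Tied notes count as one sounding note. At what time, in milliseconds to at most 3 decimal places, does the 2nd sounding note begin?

1. 0.0ms @ 0 + 2622.951ms (8/3)
2. 2622.951ms @ 8/3 + 1311.475ms (4/3)

note 2 onset = 8/3b = 2622.951ms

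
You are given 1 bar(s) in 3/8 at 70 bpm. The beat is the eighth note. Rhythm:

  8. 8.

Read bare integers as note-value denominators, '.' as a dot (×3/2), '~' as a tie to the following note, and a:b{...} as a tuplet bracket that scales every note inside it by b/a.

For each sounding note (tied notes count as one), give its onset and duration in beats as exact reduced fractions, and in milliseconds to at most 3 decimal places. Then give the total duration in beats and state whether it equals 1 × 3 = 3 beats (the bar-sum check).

1) 0.0ms=0b +1285.714ms=3/2b
2) 1285.714ms=3/2b +1285.714ms=3/2b
Σ=3b of 3 (70bpm 3/8) — PASS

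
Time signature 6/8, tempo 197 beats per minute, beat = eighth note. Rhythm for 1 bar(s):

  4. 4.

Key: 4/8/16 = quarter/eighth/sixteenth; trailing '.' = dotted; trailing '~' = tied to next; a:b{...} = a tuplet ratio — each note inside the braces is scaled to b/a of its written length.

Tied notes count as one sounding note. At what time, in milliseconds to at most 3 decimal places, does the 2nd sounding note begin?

note 2 onset = 3b = 913.706ms

1. 0.0ms @ 0 + 913.706ms (3)
2. 913.706ms @ 3 + 913.706ms (3)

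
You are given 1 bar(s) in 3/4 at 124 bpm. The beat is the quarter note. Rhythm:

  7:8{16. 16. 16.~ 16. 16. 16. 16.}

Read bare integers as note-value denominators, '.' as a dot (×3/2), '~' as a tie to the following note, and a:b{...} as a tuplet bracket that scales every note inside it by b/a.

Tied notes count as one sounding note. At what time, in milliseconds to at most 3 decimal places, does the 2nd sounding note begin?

1. 0.0ms @ 0 + 207.373ms (3/7)
2. 207.373ms @ 3/7 + 207.373ms (3/7)
3. 414.747ms @ 6/7 + 414.747ms (6/7)
4. 829.493ms @ 12/7 + 207.373ms (3/7)
5. 1036.866ms @ 15/7 + 207.373ms (3/7)
6. 1244.24ms @ 18/7 + 207.373ms (3/7)

note 2 onset = 3/7b = 207.373ms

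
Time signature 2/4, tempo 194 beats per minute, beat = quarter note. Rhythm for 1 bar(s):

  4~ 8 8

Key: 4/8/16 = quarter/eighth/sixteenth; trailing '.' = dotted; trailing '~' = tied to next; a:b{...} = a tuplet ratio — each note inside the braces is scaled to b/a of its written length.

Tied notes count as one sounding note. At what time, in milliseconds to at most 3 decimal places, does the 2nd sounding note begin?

note 2 onset = 3/2b = 463.918ms

1. 0.0ms @ 0 + 463.918ms (3/2)
2. 463.918ms @ 3/2 + 154.639ms (1/2)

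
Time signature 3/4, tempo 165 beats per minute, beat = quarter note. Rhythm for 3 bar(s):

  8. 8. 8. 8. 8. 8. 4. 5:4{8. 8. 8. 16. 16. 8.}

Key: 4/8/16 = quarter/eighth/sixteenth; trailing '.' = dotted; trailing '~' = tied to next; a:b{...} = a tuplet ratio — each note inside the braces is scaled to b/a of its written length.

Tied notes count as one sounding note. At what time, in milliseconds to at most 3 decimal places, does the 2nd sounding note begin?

1. 0.0ms @ 0 + 272.727ms (3/4)
2. 272.727ms @ 3/4 + 272.727ms (3/4)
3. 545.455ms @ 3/2 + 272.727ms (3/4)
4. 818.182ms @ 9/4 + 272.727ms (3/4)
5. 1090.909ms @ 3 + 272.727ms (3/4)
6. 1363.636ms @ 15/4 + 272.727ms (3/4)
7. 1636.364ms @ 9/2 + 545.455ms (3/2)
8. 2181.818ms @ 6 + 218.182ms (3/5)
9. 2400.0ms @ 33/5 + 218.182ms (3/5)
10. 2618.182ms @ 36/5 + 218.182ms (3/5)
11. 2836.364ms @ 39/5 + 109.091ms (3/10)
12. 2945.455ms @ 81/10 + 109.091ms (3/10)
13. 3054.545ms @ 42/5 + 218.182ms (3/5)

note 2 onset = 3/4b = 272.727ms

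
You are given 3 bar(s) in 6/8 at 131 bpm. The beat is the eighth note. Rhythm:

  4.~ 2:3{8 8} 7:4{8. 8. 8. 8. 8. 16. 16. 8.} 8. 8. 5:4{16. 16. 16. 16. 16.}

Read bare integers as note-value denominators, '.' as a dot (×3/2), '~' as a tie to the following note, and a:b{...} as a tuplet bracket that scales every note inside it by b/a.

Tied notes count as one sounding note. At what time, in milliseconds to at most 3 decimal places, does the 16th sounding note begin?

note 16 onset = 84/5b = 7694.656ms

1. 0.0ms @ 0 + 2061.069ms (9/2)
2. 2061.069ms @ 9/2 + 687.023ms (3/2)
3. 2748.092ms @ 6 + 392.585ms (6/7)
4. 3140.676ms @ 48/7 + 392.585ms (6/7)
5. 3533.261ms @ 54/7 + 392.585ms (6/7)
6. 3925.845ms @ 60/7 + 392.585ms (6/7)
7. 4318.43ms @ 66/7 + 392.585ms (6/7)
8. 4711.014ms @ 72/7 + 196.292ms (3/7)
9. 4907.306ms @ 75/7 + 196.292ms (3/7)
10. 5103.599ms @ 78/7 + 392.585ms (6/7)
11. 5496.183ms @ 12 + 687.023ms (3/2)
12. 6183.206ms @ 27/2 + 687.023ms (3/2)
13. 6870.229ms @ 15 + 274.809ms (3/5)
14. 7145.038ms @ 78/5 + 274.809ms (3/5)
15. 7419.847ms @ 81/5 + 274.809ms (3/5)
16. 7694.656ms @ 84/5 + 274.809ms (3/5)
17. 7969.466ms @ 87/5 + 274.809ms (3/5)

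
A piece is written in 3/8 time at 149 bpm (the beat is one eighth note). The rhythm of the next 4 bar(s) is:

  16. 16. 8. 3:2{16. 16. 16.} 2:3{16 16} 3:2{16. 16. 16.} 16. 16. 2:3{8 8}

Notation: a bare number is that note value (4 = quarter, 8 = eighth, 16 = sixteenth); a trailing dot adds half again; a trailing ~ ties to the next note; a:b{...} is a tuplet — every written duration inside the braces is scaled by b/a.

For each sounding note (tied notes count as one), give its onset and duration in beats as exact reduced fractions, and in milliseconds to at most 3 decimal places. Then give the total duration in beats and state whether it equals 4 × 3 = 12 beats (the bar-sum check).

1) 0.0ms=0b +302.013ms=3/4b
2) 302.013ms=3/4b +302.013ms=3/4b
3) 604.027ms=3/2b +604.027ms=3/2b
4) 1208.054ms=3b +201.342ms=1/2b
5) 1409.396ms=7/2b +201.342ms=1/2b
6) 1610.738ms=4b +201.342ms=1/2b
7) 1812.081ms=9/2b +302.013ms=3/4b
8) 2114.094ms=21/4b +302.013ms=3/4b
9) 2416.107ms=6b +201.342ms=1/2b
10) 2617.45ms=13/2b +201.342ms=1/2b
11) 2818.792ms=7b +201.342ms=1/2b
12) 3020.134ms=15/2b +302.013ms=3/4b
13) 3322.148ms=33/4b +302.013ms=3/4b
14) 3624.161ms=9b +604.027ms=3/2b
15) 4228.188ms=21/2b +604.027ms=3/2b
Σ=12b of 12 (149bpm 3/8) — PASS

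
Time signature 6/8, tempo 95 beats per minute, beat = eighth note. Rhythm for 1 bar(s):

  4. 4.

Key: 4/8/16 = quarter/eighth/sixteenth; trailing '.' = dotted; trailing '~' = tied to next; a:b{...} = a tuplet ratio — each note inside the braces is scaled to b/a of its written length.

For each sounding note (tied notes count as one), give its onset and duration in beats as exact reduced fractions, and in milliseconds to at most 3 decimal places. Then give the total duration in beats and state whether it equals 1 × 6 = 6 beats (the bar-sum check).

1) 0.0ms=0b +1894.737ms=3b
2) 1894.737ms=3b +1894.737ms=3b
Σ=6b of 6 (95bpm 6/8) — PASS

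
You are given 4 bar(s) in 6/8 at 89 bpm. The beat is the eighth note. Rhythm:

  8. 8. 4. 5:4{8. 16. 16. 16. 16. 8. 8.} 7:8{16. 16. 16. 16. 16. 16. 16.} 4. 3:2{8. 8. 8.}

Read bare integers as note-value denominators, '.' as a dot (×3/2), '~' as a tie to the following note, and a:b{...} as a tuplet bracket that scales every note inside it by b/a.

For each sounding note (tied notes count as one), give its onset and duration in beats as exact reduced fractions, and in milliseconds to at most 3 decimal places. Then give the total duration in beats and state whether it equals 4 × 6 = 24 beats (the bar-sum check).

1) 0.0ms=0b +1011.236ms=3/2b
2) 1011.236ms=3/2b +1011.236ms=3/2b
3) 2022.472ms=3b +2022.472ms=3b
4) 4044.944ms=6b +808.989ms=6/5b
5) 4853.933ms=36/5b +404.494ms=3/5b
6) 5258.427ms=39/5b +404.494ms=3/5b
7) 5662.921ms=42/5b +404.494ms=3/5b
8) 6067.416ms=9b +404.494ms=3/5b
9) 6471.91ms=48/5b +808.989ms=6/5b
10) 7280.899ms=54/5b +808.989ms=6/5b
11) 8089.888ms=12b +577.849ms=6/7b
12) 8667.737ms=90/7b +577.849ms=6/7b
13) 9245.586ms=96/7b +577.849ms=6/7b
14) 9823.435ms=102/7b +577.849ms=6/7b
15) 10401.284ms=108/7b +577.849ms=6/7b
16) 10979.133ms=114/7b +577.849ms=6/7b
17) 11556.982ms=120/7b +577.849ms=6/7b
18) 12134.831ms=18b +2022.472ms=3b
19) 14157.303ms=21b +674.157ms=1b
20) 14831.461ms=22b +674.157ms=1b
21) 15505.618ms=23b +674.157ms=1b
Σ=24b of 24 (89bpm 6/8) — PASS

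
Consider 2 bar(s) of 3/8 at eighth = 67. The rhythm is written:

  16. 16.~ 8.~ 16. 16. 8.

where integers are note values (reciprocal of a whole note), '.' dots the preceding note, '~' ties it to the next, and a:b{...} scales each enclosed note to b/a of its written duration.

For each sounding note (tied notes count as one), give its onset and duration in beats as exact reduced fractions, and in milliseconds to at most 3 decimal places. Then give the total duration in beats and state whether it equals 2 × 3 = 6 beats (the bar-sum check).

1) 0.0ms=0b +671.642ms=3/4b
2) 671.642ms=3/4b +2686.567ms=3b
3) 3358.209ms=15/4b +671.642ms=3/4b
4) 4029.851ms=9/2b +1343.284ms=3/2b
Σ=6b of 6 (67bpm 3/8) — PASS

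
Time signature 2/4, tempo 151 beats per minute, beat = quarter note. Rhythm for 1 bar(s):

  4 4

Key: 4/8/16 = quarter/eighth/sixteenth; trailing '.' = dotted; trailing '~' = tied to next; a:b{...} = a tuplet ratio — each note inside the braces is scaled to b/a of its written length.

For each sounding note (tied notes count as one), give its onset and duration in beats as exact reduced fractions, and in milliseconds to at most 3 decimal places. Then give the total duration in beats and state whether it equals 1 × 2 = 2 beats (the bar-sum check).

1) 0.0ms=0b +397.351ms=1b
2) 397.351ms=1b +397.351ms=1b
Σ=2b of 2 (151bpm 2/4) — PASS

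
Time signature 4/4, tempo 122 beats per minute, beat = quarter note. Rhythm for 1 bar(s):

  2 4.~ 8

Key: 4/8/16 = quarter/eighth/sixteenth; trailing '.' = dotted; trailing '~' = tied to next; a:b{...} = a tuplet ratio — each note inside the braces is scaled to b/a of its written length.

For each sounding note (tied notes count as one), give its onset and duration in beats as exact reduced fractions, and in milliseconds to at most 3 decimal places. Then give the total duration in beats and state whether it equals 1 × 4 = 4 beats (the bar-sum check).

1) 0.0ms=0b +983.607ms=2b
2) 983.607ms=2b +983.607ms=2b
Σ=4b of 4 (122bpm 4/4) — PASS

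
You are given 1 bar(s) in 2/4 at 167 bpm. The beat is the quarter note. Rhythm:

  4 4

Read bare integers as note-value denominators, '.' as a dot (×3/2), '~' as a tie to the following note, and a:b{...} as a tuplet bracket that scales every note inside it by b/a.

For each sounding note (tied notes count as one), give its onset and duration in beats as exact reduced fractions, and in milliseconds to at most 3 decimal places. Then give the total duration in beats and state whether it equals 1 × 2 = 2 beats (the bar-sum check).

1) 0.0ms=0b +359.281ms=1b
2) 359.281ms=1b +359.281ms=1b
Σ=2b of 2 (167bpm 2/4) — PASS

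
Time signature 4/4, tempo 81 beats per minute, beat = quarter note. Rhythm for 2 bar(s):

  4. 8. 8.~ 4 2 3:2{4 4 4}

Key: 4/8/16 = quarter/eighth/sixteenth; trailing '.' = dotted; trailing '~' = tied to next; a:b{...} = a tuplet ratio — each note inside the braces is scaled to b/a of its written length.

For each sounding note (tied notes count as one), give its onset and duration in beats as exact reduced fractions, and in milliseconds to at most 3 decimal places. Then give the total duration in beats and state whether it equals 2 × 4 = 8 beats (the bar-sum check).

1) 0.0ms=0b +1111.111ms=3/2b
2) 1111.111ms=3/2b +555.556ms=3/4b
3) 1666.667ms=9/4b +1296.296ms=7/4b
4) 2962.963ms=4b +1481.481ms=2b
5) 4444.444ms=6b +493.827ms=2/3b
6) 4938.272ms=20/3b +493.827ms=2/3b
7) 5432.099ms=22/3b +493.827ms=2/3b
Σ=8b of 8 (81bpm 4/4) — PASS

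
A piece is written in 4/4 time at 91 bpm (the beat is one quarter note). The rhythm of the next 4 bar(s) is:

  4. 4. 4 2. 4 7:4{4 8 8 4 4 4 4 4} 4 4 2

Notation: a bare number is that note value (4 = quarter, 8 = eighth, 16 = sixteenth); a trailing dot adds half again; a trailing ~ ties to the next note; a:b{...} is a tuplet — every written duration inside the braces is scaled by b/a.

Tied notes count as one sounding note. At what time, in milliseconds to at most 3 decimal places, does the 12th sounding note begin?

1. 0.0ms @ 0 + 989.011ms (3/2)
2. 989.011ms @ 3/2 + 989.011ms (3/2)
3. 1978.022ms @ 3 + 659.341ms (1)
4. 2637.363ms @ 4 + 1978.022ms (3)
5. 4615.385ms @ 7 + 659.341ms (1)
6. 5274.725ms @ 8 + 376.766ms (4/7)
7. 5651.491ms @ 60/7 + 188.383ms (2/7)
8. 5839.874ms @ 62/7 + 188.383ms (2/7)
9. 6028.257ms @ 64/7 + 376.766ms (4/7)
10. 6405.024ms @ 68/7 + 376.766ms (4/7)
11. 6781.79ms @ 72/7 + 376.766ms (4/7)
12. 7158.556ms @ 76/7 + 376.766ms (4/7)
13. 7535.322ms @ 80/7 + 376.766ms (4/7)
14. 7912.088ms @ 12 + 659.341ms (1)
15. 8571.429ms @ 13 + 659.341ms (1)
16. 9230.769ms @ 14 + 1318.681ms (2)

note 12 onset = 76/7b = 7158.556ms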